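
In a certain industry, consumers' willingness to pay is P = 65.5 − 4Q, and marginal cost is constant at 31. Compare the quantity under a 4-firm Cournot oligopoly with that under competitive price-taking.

With 4 symmetric Cournot firms, each firm's FOC gives 65.5 − 20q = 31, so q = 1.725, Q = 4·1.725 = 6.9, and P = 37.9.
Under competition P = MC = 31, so Q = (65.5 − 31)/4 = 8.625.

Cournot: Q = 6.9; Competition: Q = 8.625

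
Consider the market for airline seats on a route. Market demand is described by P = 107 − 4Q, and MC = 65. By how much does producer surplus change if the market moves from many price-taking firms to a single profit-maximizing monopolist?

PS rises by 110.25

Perfect competition: P = MC = 65, so 107 − 4Q = 65 and Q = 10.5.
PS = (65 − 65)·10.5 = 0.
A monopolist chooses Q where MR = MC. MR = 107 − 8Q; setting this equal to 65 gives Q = 5.25 and P = 86.
PS = (86 − 65)·5.25 = 110.25.
Change in producer surplus: 110.25 − 0 = 110.25.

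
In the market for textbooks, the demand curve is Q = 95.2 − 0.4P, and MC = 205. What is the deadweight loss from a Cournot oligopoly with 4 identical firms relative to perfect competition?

Inverting demand: P = 238 − 2.5Q.
Perfect competition: P = MC = 205, so 238 − 2.5Q = 205 and Q = 13.2.
In a 4-firm Cournot equilibrium, symmetry and the first-order condition give q = (238 − 205)/(12.5) = 2.64. So Q = 10.56 and P = 211.6.
DWL is the triangle between Q = 10.56 and Q = 13.2: ½·(13.2 − 10.56)·(211.6 − 205) = 8.712.

DWL = 8.712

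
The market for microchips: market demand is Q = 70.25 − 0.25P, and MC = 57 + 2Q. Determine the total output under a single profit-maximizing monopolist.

Inverting demand: P = 281 − 4Q.
The monopolist equates marginal revenue to marginal cost: 281 − 8Q = 57 + 2Q, so Q = 22.4. From demand, P = 191.4.

Q = 22.4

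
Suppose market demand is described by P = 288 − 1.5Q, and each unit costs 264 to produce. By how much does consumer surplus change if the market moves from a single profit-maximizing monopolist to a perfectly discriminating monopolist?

CS falls by 48

The monopolist equates marginal revenue to marginal cost: 288 − 3Q = 264, so Q = 8. From demand, P = 276.
CS = ½·(288 − 276)·8 = 48.
With perfect price discrimination, output is the efficient level Q = 16 (where demand meets MC), but every buyer pays their willingness to pay: CS = 0 and PS = total surplus.
CS = 0.
Change in consumer surplus: 0 − 48 = −48.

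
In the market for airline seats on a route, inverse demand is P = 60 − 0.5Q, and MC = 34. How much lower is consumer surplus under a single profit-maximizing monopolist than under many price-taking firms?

Under competition P = MC = 34, so Q = (60 − 34)/0.5 = 52.
CS = ½·(60 − 34)·52 = 676.
The monopolist equates marginal revenue to marginal cost: 60 − Q = 34, so Q = 26. From demand, P = 47.
CS = ½·(60 − 47)·26 = 169.
Change in consumer surplus: 169 − 676 = −507.

CS falls by 507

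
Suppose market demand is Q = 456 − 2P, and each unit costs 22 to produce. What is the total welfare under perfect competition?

TS = 42436

Inverting demand: P = 228 − 0.5Q.
Competitive firms price at marginal cost: P = 22, giving Q = 412.
CS = ½·(228 − 22)·412 = 42436; PS = (22 − 22)·412 = 0; TS = 42436.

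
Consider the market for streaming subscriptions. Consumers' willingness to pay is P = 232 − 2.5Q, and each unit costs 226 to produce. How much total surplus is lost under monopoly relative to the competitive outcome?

DWL = 1.8

Under competition P = MC = 226, so Q = (232 − 226)/2.5 = 2.4.
Monopoly sets MR = MC: 232 − 5Q = 226 ⇒ Q = 1.2, P = 232 − 2.5·1.2 = 229.
DWL is the triangle between Q = 1.2 and Q = 2.4: ½·(2.4 − 1.2)·(229 − 226) = 1.8.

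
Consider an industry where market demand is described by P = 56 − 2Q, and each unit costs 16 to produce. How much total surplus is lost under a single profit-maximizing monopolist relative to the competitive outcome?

Under competition P = MC = 16, so Q = (56 − 16)/2 = 20.
Monopoly sets MR = MC: 56 − 4Q = 16 ⇒ Q = 10, P = 56 − 2·10 = 36.
DWL is the triangle between Q = 10 and Q = 20: ½·(20 − 10)·(36 − 16) = 100.

DWL = 100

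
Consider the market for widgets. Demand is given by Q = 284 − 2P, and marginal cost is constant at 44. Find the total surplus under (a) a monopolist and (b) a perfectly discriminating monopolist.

Inverting demand: P = 142 − 0.5Q.
A monopolist chooses Q where MR = MC. MR = 142 − Q; setting this equal to 44 gives Q = 98 and P = 93.
CS = ½·(142 − 93)·98 = 2401; PS = (93 − 44)·98 = 4802; TS = 7203.
A perfectly discriminating monopolist sells every unit with P(Q) ≥ MC(Q), so output equals the competitive quantity Q = 196. Each buyer pays their reservation price, so CS = 0 and the firm captures all surplus.
TS = 9604 (equal to competitive TS).

Monopoly: TS = 7203; Perfect PD: TS = 9604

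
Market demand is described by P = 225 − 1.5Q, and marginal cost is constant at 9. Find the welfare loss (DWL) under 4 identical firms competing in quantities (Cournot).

Competitive firms price at marginal cost: P = 9, giving Q = 144.
In a 4-firm Cournot equilibrium, symmetry and the first-order condition give q = (225 − 9)/(7.5) = 28.8. So Q = 115.2 and P = 52.2.
DWL is the triangle between Q = 115.2 and Q = 144: ½·(144 − 115.2)·(52.2 − 9) = 622.08.

DWL = 622.08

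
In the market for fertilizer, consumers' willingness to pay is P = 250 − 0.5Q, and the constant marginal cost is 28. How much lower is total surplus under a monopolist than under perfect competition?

Under competition P = MC = 28, so Q = (250 − 28)/0.5 = 444.
CS = ½·(250 − 28)·444 = 49284; PS = (28 − 28)·444 = 0; TS = 49284.
Monopoly sets MR = MC: 250 − Q = 28 ⇒ Q = 222, P = 250 − 0.5·222 = 139.
CS = ½·(250 − 139)·222 = 12321; PS = (139 − 28)·222 = 24642; TS = 36963.
Change in total surplus: 36963 − 49284 = −12321.

TS falls by 12321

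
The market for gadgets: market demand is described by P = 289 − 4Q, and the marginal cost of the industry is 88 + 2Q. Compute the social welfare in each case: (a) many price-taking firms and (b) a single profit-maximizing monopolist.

Competition: TS = 3366.75; Monopoly: TS = 2828.07

Under competition P = MC: 289 − 4Q = 88 + 2Q ⇒ Q = 33.5, P = 155.
CS = ½·(289 − 155)·33.5 = 2244.5; PS = (155·33.5 − 88·33.5 − ½·2·33.5²) = 1122.25; TS = 3366.75.
The monopolist equates marginal revenue to marginal cost: 289 − 8Q = 88 + 2Q, so Q = 20.1. From demand, P = 208.6.
CS = ½·(289 − 208.6)·20.1 = 808.02; PS = (208.6·20.1 − 88·20.1 − ½·2·20.1²) = 2020.05; TS = 2828.07.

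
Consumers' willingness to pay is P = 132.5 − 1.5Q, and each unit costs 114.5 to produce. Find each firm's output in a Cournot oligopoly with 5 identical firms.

q_i = 2

In a 5-firm Cournot equilibrium, symmetry and the first-order condition give q = (132.5 − 114.5)/(9) = 2. So Q = 10 and P = 117.5.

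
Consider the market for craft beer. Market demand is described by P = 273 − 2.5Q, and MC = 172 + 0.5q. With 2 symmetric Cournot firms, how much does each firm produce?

q_i = 12.625

With 2 symmetric Cournot firms, each firm's FOC gives 273 − 7.5q = 172 + 0.5q, so q = 12.625, Q = 2·12.625 = 25.25, and P = 209.875.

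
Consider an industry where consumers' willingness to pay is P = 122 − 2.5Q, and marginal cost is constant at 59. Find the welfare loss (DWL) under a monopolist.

Under competition P = MC = 59, so Q = (122 − 59)/2.5 = 25.2.
Monopoly sets MR = MC: 122 − 5Q = 59 ⇒ Q = 12.6, P = 122 − 2.5·12.6 = 90.5.
DWL is the triangle between Q = 12.6 and Q = 25.2: ½·(25.2 − 12.6)·(90.5 − 59) = 198.45.

DWL = 198.45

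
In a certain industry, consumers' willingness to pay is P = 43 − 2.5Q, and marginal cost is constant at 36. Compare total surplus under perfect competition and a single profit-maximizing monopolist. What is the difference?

Total surplus falls by 2.45

Under competition P = MC = 36, so Q = (43 − 36)/2.5 = 2.8.
CS = ½·(43 − 36)·2.8 = 9.8; PS = (36 − 36)·2.8 = 0; TS = 9.8.
A monopolist chooses Q where MR = MC. MR = 43 − 5Q; setting this equal to 36 gives Q = 1.4 and P = 39.5.
CS = ½·(43 − 39.5)·1.4 = 2.45; PS = (39.5 − 36)·1.4 = 4.9; TS = 7.35.
Change in total surplus: 7.35 − 9.8 = −2.45.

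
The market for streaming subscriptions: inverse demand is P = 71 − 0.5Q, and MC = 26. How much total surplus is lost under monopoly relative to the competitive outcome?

Under competition P = MC = 26, so Q = (71 − 26)/0.5 = 90.
The monopolist equates marginal revenue to marginal cost: 71 − Q = 26, so Q = 45. From demand, P = 48.5.
DWL is the triangle between Q = 45 and Q = 90: ½·(90 − 45)·(48.5 − 26) = 506.25.

DWL = 506.25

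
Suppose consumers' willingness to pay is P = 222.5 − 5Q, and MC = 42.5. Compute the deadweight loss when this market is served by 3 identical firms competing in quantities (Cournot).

DWL = 202.5

Under competition P = MC = 42.5, so Q = (222.5 − 42.5)/5 = 36.
With 3 symmetric Cournot firms, each firm's FOC gives 222.5 − 20q = 42.5, so q = 9, Q = 3·9 = 27, and P = 87.5.
DWL is the triangle between Q = 27 and Q = 36: ½·(36 − 27)·(87.5 − 42.5) = 202.5.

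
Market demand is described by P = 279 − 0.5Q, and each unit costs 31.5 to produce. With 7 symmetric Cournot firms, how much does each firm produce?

With 7 symmetric Cournot firms, each firm's FOC gives 279 − 4q = 31.5, so q = 61.875, Q = 7·61.875 = 433.125, and P = 999/16.

q_i = 61.875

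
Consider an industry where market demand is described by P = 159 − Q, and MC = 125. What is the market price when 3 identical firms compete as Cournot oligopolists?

P = 133.5

With 3 symmetric Cournot firms, each firm's FOC gives 159 − 4q = 125, so q = 8.5, Q = 3·8.5 = 25.5, and P = 133.5.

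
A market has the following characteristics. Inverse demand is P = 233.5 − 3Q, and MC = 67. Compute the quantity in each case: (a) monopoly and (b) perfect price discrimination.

Monopoly: Q = 27.75; Perfect PD: Q = 55.5

A monopolist chooses Q where MR = MC. MR = 233.5 − 6Q; setting this equal to 67 gives Q = 27.75 and P = 150.25.
Under first-degree price discrimination the firm charges each unit its demand price and produces up to where P = MC, i.e. Q = 55.5. Consumer surplus is zero; producer surplus equals total surplus.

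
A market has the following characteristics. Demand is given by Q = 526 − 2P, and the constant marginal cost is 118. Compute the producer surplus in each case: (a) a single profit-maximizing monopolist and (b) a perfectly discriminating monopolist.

Inverting demand: P = 263 − 0.5Q.
A monopolist chooses Q where MR = MC. MR = 263 − Q; setting this equal to 118 gives Q = 145 and P = 190.5.
PS = (190.5 − 118)·145 = 10512.5.
With perfect price discrimination, output is the efficient level Q = 290 (where demand meets MC), but every buyer pays their willingness to pay: CS = 0 and PS = total surplus.
PS = ½·(263 − 118)·290 = 21025.

Monopoly: PS = 10512.5; Perfect PD: PS = 21025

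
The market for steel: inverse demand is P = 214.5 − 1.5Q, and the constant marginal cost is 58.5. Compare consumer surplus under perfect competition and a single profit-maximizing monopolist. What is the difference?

Under competition P = MC = 58.5, so Q = (214.5 − 58.5)/1.5 = 104.
CS = ½·(214.5 − 58.5)·104 = 8112.
A monopolist chooses Q where MR = MC. MR = 214.5 − 3Q; setting this equal to 58.5 gives Q = 52 and P = 136.5.
CS = ½·(214.5 − 136.5)·52 = 2028.
Change in consumer surplus: 2028 − 8112 = −6084.

CS falls by 6084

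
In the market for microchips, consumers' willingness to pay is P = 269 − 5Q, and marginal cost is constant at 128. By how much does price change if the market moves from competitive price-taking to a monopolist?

Price rises by 70.5

Competitive firms price at marginal cost: P = 128, giving Q = 28.2.
The monopolist equates marginal revenue to marginal cost: 269 − 10Q = 128, so Q = 14.1. From demand, P = 198.5.
Change in price: 198.5 − 128 = 70.5.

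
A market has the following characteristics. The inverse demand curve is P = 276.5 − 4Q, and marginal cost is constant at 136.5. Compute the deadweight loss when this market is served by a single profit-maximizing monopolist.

DWL = 612.5

Under competition P = MC = 136.5, so Q = (276.5 − 136.5)/4 = 35.
Monopoly sets MR = MC: 276.5 − 8Q = 136.5 ⇒ Q = 17.5, P = 276.5 − 4·17.5 = 206.5.
DWL is the triangle between Q = 17.5 and Q = 35: ½·(35 − 17.5)·(206.5 − 136.5) = 612.5.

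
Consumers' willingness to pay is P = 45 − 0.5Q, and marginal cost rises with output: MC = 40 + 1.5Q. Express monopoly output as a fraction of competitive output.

A monopolist chooses Q where MR = MC. MR = 45 − Q; setting this equal to 40 + 1.5Q gives Q = 2 and P = 44.
Under competition P = MC: 45 − 0.5Q = 40 + 1.5Q ⇒ Q = 2.5, P = 43.75.
Ratio Q_m/Q_c = 2/2.5 = 0.8.

Q_m/Q_c = 0.8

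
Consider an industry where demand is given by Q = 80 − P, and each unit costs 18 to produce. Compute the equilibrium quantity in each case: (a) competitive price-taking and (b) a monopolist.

Competition: Q = 62; Monopoly: Q = 31

Inverting demand: P = 80 − Q.
Competitive firms price at marginal cost: P = 18, giving Q = 62.
The monopolist equates marginal revenue to marginal cost: 80 − 2Q = 18, so Q = 31. From demand, P = 49.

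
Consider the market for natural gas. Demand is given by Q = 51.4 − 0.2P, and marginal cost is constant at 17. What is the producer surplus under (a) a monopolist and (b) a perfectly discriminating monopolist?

Monopoly: PS = 2880; Perfect PD: PS = 5760

Inverting demand: P = 257 − 5Q.
A monopolist chooses Q where MR = MC. MR = 257 − 10Q; setting this equal to 17 gives Q = 24 and P = 137.
PS = (137 − 17)·24 = 2880.
A perfectly discriminating monopolist sells every unit with P(Q) ≥ MC(Q), so output equals the competitive quantity Q = 48. Each buyer pays their reservation price, so CS = 0 and the firm captures all surplus.
PS = ½·(257 − 17)·48 = 5760.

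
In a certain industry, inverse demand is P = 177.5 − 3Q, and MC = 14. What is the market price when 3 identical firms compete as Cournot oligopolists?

P = 54.875

With 3 symmetric Cournot firms, each firm's FOC gives 177.5 − 12q = 14, so q = 13.625, Q = 3·13.625 = 40.875, and P = 54.875.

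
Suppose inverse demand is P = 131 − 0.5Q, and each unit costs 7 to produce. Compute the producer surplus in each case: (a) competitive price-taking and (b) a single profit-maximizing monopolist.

Competition: PS = 0; Monopoly: PS = 7688

Competitive firms price at marginal cost: P = 7, giving Q = 248.
PS = (7 − 7)·248 = 0.
The monopolist equates marginal revenue to marginal cost: 131 − Q = 7, so Q = 124. From demand, P = 69.
PS = (69 − 7)·124 = 7688.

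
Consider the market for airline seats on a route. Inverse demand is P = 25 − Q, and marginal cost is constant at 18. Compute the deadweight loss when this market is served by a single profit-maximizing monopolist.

Competitive firms price at marginal cost: P = 18, giving Q = 7.
The monopolist equates marginal revenue to marginal cost: 25 − 2Q = 18, so Q = 3.5. From demand, P = 21.5.
DWL is the triangle between Q = 3.5 and Q = 7: ½·(7 − 3.5)·(21.5 − 18) = 6.125.

DWL = 6.125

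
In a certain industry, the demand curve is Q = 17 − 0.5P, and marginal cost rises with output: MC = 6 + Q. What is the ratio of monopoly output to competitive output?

Inverting demand: P = 34 − 2Q.
A monopolist chooses Q where MR = MC. MR = 34 − 4Q; setting this equal to 6 + Q gives Q = 5.6 and P = 22.8.
Under competition P = MC: 34 − 2Q = 6 + Q ⇒ Q = 28/3, P = 46/3.
Ratio Q_m/Q_c = 5.6/(28/3) = 0.6.

Q_m/Q_c = 0.6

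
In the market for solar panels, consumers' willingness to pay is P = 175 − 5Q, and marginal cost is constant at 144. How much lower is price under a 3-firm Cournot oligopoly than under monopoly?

Monopoly sets MR = MC: 175 − 10Q = 144 ⇒ Q = 3.1, P = 175 − 5·3.1 = 159.5.
With 3 symmetric Cournot firms, each firm's FOC gives 175 − 20q = 144, so q = 1.55, Q = 3·1.55 = 4.65, and P = 151.75.
Change in price: 151.75 − 159.5 = −7.75.

P falls by 7.75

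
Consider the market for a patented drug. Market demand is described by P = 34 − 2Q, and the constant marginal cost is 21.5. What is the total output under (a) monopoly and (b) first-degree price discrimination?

The monopolist equates marginal revenue to marginal cost: 34 − 4Q = 21.5, so Q = 3.125. From demand, P = 27.75.
Under first-degree price discrimination the firm charges each unit its demand price and produces up to where P = MC, i.e. Q = 6.25. Consumer surplus is zero; producer surplus equals total surplus.

Monopoly: Q = 3.125; Perfect PD: Q = 6.25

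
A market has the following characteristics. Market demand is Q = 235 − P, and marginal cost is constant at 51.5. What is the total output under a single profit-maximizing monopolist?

Q = 91.75

Inverting demand: P = 235 − Q.
The monopolist equates marginal revenue to marginal cost: 235 − 2Q = 51.5, so Q = 91.75. From demand, P = 143.25.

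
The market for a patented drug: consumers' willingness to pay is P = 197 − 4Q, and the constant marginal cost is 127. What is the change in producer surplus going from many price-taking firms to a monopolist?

Competitive firms price at marginal cost: P = 127, giving Q = 17.5.
PS = (127 − 127)·17.5 = 0.
Monopoly sets MR = MC: 197 − 8Q = 127 ⇒ Q = 8.75, P = 197 − 4·8.75 = 162.
PS = (162 − 127)·8.75 = 306.25.
Change in producer surplus: 306.25 − 0 = 306.25.

Producer surplus rises by 306.25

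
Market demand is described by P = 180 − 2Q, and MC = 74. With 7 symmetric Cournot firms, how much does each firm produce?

q_i = 6.625

With 7 symmetric Cournot firms, each firm's FOC gives 180 − 16q = 74, so q = 6.625, Q = 7·6.625 = 46.375, and P = 87.25.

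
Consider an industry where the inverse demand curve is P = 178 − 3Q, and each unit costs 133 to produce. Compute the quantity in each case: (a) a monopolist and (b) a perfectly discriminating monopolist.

The monopolist equates marginal revenue to marginal cost: 178 − 6Q = 133, so Q = 7.5. From demand, P = 155.5.
With perfect price discrimination, output is the efficient level Q = 15 (where demand meets MC), but every buyer pays their willingness to pay: CS = 0 and PS = total surplus.

Monopoly: Q = 7.5; Perfect PD: Q = 15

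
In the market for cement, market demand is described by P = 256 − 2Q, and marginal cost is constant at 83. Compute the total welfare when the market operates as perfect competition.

TS = 7482.25

Competitive firms price at marginal cost: P = 83, giving Q = 86.5.
CS = ½·(256 − 83)·86.5 = 7482.25; PS = (83 − 83)·86.5 = 0; TS = 7482.25.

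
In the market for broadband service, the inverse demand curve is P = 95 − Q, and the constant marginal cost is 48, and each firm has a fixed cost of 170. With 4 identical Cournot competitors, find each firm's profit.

In a 4-firm Cournot equilibrium, symmetry and the first-order condition give q = (95 − 48)/(5) = 9.4. So Q = 37.6 and P = 57.4.
Each firm's profit = (57.4 − 48)·9.4 − 170 = −81.64.

π_i = −81.64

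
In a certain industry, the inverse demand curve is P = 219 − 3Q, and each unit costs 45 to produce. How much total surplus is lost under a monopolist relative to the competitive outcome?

Under competition P = MC = 45, so Q = (219 − 45)/3 = 58.
Monopoly sets MR = MC: 219 − 6Q = 45 ⇒ Q = 29, P = 219 − 3·29 = 132.
DWL is the triangle between Q = 29 and Q = 58: ½·(58 − 29)·(132 − 45) = 1261.5.

DWL = 1261.5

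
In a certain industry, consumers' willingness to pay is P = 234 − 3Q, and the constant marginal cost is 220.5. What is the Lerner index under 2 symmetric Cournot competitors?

Lerner index = 0.02

With 2 symmetric Cournot firms, each firm's FOC gives 234 − 9q = 220.5, so q = 1.5, Q = 2·1.5 = 3, and P = 225.
Lerner index = (P − MC)/P = (225 − 220.5)/225 = 0.02.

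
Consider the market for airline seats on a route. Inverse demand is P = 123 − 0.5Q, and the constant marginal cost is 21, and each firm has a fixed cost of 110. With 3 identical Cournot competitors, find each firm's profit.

π_i = 1190.5

In a 3-firm Cournot equilibrium, symmetry and the first-order condition give q = (123 − 21)/(2) = 51. So Q = 153 and P = 46.5.
Each firm's profit = (46.5 − 21)·51 − 110 = 1190.5.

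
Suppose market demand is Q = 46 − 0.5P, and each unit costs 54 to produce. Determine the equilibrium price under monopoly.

P = 73

Inverting demand: P = 92 − 2Q.
The monopolist equates marginal revenue to marginal cost: 92 − 4Q = 54, so Q = 9.5. From demand, P = 73.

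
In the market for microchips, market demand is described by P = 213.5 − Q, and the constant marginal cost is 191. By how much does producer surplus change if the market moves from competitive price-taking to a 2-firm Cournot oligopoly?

Producer surplus rises by 112.5

Under competition P = MC = 191, so Q = (213.5 − 191)/1 = 22.5.
PS = (191 − 191)·22.5 = 0.
With 2 symmetric Cournot firms, each firm's FOC gives 213.5 − 3q = 191, so q = 7.5, Q = 2·7.5 = 15, and P = 198.5.
PS = (198.5 − 191)·15 = 112.5.
Change in producer surplus: 112.5 − 0 = 112.5.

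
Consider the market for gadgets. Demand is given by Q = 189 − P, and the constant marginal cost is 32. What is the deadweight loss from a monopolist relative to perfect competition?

Inverting demand: P = 189 − Q.
Competitive firms price at marginal cost: P = 32, giving Q = 157.
A monopolist chooses Q where MR = MC. MR = 189 − 2Q; setting this equal to 32 gives Q = 78.5 and P = 110.5.
DWL is the triangle between Q = 78.5 and Q = 157: ½·(157 − 78.5)·(110.5 − 32) = 3081.125.

DWL = 3081.125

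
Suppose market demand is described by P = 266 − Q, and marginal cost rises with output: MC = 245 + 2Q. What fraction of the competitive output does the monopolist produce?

A monopolist chooses Q where MR = MC. MR = 266 − 2Q; setting this equal to 245 + 2Q gives Q = 5.25 and P = 260.75.
Competitive equilibrium sets price equal to marginal cost: 266 − Q = 245 + 2Q, so Q = 7 and P = 259.
Ratio Q_m/Q_c = 5.25/7 = 0.75.

Q_m/Q_c = 0.75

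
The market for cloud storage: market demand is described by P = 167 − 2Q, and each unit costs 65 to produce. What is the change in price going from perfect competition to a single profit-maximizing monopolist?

P rises by 51

Perfect competition: P = MC = 65, so 167 − 2Q = 65 and Q = 51.
The monopolist equates marginal revenue to marginal cost: 167 − 4Q = 65, so Q = 25.5. From demand, P = 116.
Change in price: 116 − 65 = 51.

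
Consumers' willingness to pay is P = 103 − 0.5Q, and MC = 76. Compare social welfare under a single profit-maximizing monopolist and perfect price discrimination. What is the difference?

Social welfare rises by 182.25

A monopolist chooses Q where MR = MC. MR = 103 − Q; setting this equal to 76 gives Q = 27 and P = 89.5.
CS = ½·(103 − 89.5)·27 = 182.25; PS = (89.5 − 76)·27 = 364.5; TS = 546.75.
A perfectly discriminating monopolist sells every unit with P(Q) ≥ MC(Q), so output equals the competitive quantity Q = 54. Each buyer pays their reservation price, so CS = 0 and the firm captures all surplus.
TS = 729 (equal to competitive TS).
Change in social welfare: 729 − 546.75 = 182.25.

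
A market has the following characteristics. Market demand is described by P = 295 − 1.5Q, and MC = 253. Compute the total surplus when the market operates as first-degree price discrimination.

Under first-degree price discrimination the firm charges each unit its demand price and produces up to where P = MC, i.e. Q = 28. Consumer surplus is zero; producer surplus equals total surplus.
TS = 588 (equal to competitive TS).

TS = 588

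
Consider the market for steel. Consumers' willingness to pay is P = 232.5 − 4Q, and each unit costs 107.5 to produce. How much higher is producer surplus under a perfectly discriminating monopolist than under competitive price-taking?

Producer surplus rises by 1953.125

Perfect competition: P = MC = 107.5, so 232.5 − 4Q = 107.5 and Q = 31.25.
PS = (107.5 − 107.5)·31.25 = 0.
A perfectly discriminating monopolist sells every unit with P(Q) ≥ MC(Q), so output equals the competitive quantity Q = 31.25. Each buyer pays their reservation price, so CS = 0 and the firm captures all surplus.
PS = ½·(232.5 − 107.5)·31.25 = 1953.125.
Change in producer surplus: 1953.125 − 0 = 1953.125.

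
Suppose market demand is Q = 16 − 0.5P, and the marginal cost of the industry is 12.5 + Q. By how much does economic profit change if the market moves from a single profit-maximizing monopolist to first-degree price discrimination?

Economic profit rises by 25.35

Inverting demand: P = 32 − 2Q.
A monopolist chooses Q where MR = MC. MR = 32 − 4Q; setting this equal to 12.5 + Q gives Q = 3.9 and P = 24.2.
Profit = 24.2·3.9 − (12.5·3.9 + ½·1·3.9²) = 38.025.
Under first-degree price discrimination the firm charges each unit its demand price and produces up to where P = MC, i.e. Q = 6.5. Consumer surplus is zero; producer surplus equals total surplus.
PS equals the full surplus area, 63.375. Profit = 63.375 = 63.375.
Change in economic profit: 63.375 − 38.025 = 25.35.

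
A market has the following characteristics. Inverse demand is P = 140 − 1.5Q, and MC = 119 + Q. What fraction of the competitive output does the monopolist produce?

A monopolist chooses Q where MR = MC. MR = 140 − 3Q; setting this equal to 119 + Q gives Q = 5.25 and P = 132.125.
Under competition P = MC: 140 − 1.5Q = 119 + Q ⇒ Q = 8.4, P = 127.4.
Ratio Q_m/Q_c = 5.25/8.4 = 0.625.

Q_m/Q_c = 0.625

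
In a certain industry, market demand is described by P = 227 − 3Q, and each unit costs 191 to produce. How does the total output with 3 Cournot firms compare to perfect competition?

Cournot: Q = 9; Competition: Q = 12

In a 3-firm Cournot equilibrium, symmetry and the first-order condition give q = (227 − 191)/(12) = 3. So Q = 9 and P = 200.
Competitive firms price at marginal cost: P = 191, giving Q = 12.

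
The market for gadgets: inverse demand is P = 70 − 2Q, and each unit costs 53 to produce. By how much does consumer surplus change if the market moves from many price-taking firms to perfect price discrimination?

Perfect competition: P = MC = 53, so 70 − 2Q = 53 and Q = 8.5.
CS = ½·(70 − 53)·8.5 = 72.25.
With perfect price discrimination, output is the efficient level Q = 8.5 (where demand meets MC), but every buyer pays their willingness to pay: CS = 0 and PS = total surplus.
CS = 0.
Change in consumer surplus: 0 − 72.25 = −72.25.

CS falls by 72.25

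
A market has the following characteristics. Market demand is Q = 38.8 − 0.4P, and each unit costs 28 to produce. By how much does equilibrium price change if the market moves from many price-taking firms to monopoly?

Inverting demand: P = 97 − 2.5Q.
Under competition P = MC = 28, so Q = (97 − 28)/2.5 = 27.6.
The monopolist equates marginal revenue to marginal cost: 97 − 5Q = 28, so Q = 13.8. From demand, P = 62.5.
Change in equilibrium price: 62.5 − 28 = 34.5.

P rises by 34.5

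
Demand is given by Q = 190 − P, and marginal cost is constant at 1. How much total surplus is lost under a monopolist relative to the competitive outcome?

Inverting demand: P = 190 − Q.
Perfect competition: P = MC = 1, so 190 − Q = 1 and Q = 189.
A monopolist chooses Q where MR = MC. MR = 190 − 2Q; setting this equal to 1 gives Q = 94.5 and P = 95.5.
DWL is the triangle between Q = 94.5 and Q = 189: ½·(189 − 94.5)·(95.5 − 1) = 4465.125.

DWL = 4465.125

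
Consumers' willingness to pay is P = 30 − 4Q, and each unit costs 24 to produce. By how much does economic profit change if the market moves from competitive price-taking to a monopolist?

Under competition P = MC = 24, so Q = (30 − 24)/4 = 1.5.
Profit = (24 − 24)·1.5 = 0.
The monopolist equates marginal revenue to marginal cost: 30 − 8Q = 24, so Q = 0.75. From demand, P = 27.
Profit = (27 − 24)·0.75 = 2.25.
Change in economic profit: 2.25 − 0 = 2.25.

π rises by 2.25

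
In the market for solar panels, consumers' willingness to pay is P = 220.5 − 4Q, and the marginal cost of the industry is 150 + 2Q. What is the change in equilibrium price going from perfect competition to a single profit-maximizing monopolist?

P rises by 18.8

Under competition P = MC: 220.5 − 4Q = 150 + 2Q ⇒ Q = 11.75, P = 173.5.
Monopoly sets MR = MC: 220.5 − 8Q = 150 + 2Q ⇒ Q = 7.05, P = 220.5 − 4·7.05 = 192.3.
Change in equilibrium price: 192.3 − 173.5 = 18.8.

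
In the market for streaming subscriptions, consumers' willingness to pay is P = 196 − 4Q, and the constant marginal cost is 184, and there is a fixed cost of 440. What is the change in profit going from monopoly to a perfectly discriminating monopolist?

Profit rises by 9

The monopolist equates marginal revenue to marginal cost: 196 − 8Q = 184, so Q = 1.5. From demand, P = 190.
Profit = (190 − 184)·1.5 − 440 = −431.
A perfectly discriminating monopolist sells every unit with P(Q) ≥ MC(Q), so output equals the competitive quantity Q = 3. Each buyer pays their reservation price, so CS = 0 and the firm captures all surplus.
PS equals the full surplus area, 18. Profit = 18 − 440 = −422.
Change in profit: −422 − −431 = 9.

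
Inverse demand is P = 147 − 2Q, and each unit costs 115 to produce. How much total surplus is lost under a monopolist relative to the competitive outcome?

Under competition P = MC = 115, so Q = (147 − 115)/2 = 16.
A monopolist chooses Q where MR = MC. MR = 147 − 4Q; setting this equal to 115 gives Q = 8 and P = 131.
DWL is the triangle between Q = 8 and Q = 16: ½·(16 − 8)·(131 − 115) = 64.

DWL = 64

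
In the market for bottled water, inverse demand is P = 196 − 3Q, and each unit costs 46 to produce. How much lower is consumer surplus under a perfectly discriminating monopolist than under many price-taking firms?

Perfect competition: P = MC = 46, so 196 − 3Q = 46 and Q = 50.
CS = ½·(196 − 46)·50 = 3750.
With perfect price discrimination, output is the efficient level Q = 50 (where demand meets MC), but every buyer pays their willingness to pay: CS = 0 and PS = total surplus.
CS = 0.
Change in consumer surplus: 0 − 3750 = −3750.

Consumer surplus falls by 3750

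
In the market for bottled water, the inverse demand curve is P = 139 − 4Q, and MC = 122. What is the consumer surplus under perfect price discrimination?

A perfectly discriminating monopolist sells every unit with P(Q) ≥ MC(Q), so output equals the competitive quantity Q = 4.25. Each buyer pays their reservation price, so CS = 0 and the firm captures all surplus.
CS = 0.

CS = 0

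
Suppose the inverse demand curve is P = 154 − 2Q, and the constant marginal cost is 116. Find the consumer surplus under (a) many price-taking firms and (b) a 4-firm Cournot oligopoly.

Competition: CS = 361; Cournot: CS = 231.04

Under competition P = MC = 116, so Q = (154 − 116)/2 = 19.
CS = ½·(154 − 116)·19 = 361.
With 4 symmetric Cournot firms, each firm's FOC gives 154 − 10q = 116, so q = 3.8, Q = 4·3.8 = 15.2, and P = 123.6.
CS = ½·(154 − 123.6)·15.2 = 231.04.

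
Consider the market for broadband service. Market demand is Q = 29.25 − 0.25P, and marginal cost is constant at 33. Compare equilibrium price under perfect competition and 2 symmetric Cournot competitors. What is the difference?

Inverting demand: P = 117 − 4Q.
Under competition P = MC = 33, so Q = (117 − 33)/4 = 21.
In a 2-firm Cournot equilibrium, symmetry and the first-order condition give q = (117 − 33)/(12) = 7. So Q = 14 and P = 61.
Change in equilibrium price: 61 − 33 = 28.

Equilibrium price rises by 28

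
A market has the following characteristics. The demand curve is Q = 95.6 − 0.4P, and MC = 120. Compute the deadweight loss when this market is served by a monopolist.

DWL = 708.05

Inverting demand: P = 239 − 2.5Q.
Perfect competition: P = MC = 120, so 239 − 2.5Q = 120 and Q = 47.6.
A monopolist chooses Q where MR = MC. MR = 239 − 5Q; setting this equal to 120 gives Q = 23.8 and P = 179.5.
DWL is the triangle between Q = 23.8 and Q = 47.6: ½·(47.6 − 23.8)·(179.5 − 120) = 708.05.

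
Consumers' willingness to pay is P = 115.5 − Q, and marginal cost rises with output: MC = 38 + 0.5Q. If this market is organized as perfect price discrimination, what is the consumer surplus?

Under first-degree price discrimination the firm charges each unit its demand price and produces up to where P = MC, i.e. Q = 155/3. Consumer surplus is zero; producer surplus equals total surplus.
CS = 0.

CS = 0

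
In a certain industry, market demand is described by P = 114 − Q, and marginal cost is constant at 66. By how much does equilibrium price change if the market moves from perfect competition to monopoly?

Under competition P = MC = 66, so Q = (114 − 66)/1 = 48.
A monopolist chooses Q where MR = MC. MR = 114 − 2Q; setting this equal to 66 gives Q = 24 and P = 90.
Change in equilibrium price: 90 − 66 = 24.

Equilibrium price rises by 24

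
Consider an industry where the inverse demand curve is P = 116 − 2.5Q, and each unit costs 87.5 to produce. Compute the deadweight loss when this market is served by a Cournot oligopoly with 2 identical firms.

DWL = 18.05

Perfect competition: P = MC = 87.5, so 116 − 2.5Q = 87.5 and Q = 11.4.
In a 2-firm Cournot equilibrium, symmetry and the first-order condition give q = (116 − 87.5)/(7.5) = 3.8. So Q = 7.6 and P = 97.
DWL is the triangle between Q = 7.6 and Q = 11.4: ½·(11.4 − 7.6)·(97 − 87.5) = 18.05.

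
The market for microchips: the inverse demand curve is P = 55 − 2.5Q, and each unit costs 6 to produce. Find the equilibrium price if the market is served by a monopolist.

The monopolist equates marginal revenue to marginal cost: 55 − 5Q = 6, so Q = 9.8. From demand, P = 30.5.

P = 30.5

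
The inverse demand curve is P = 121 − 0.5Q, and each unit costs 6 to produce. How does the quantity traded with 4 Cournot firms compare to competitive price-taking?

Cournot: Q = 184; Competition: Q = 230

Cournot with 4 identical firms: the symmetric best-response condition is 121 − 2.5q = 6. Each firm produces q = 46, total output Q = 184, price P = 29.
Perfect competition: P = MC = 6, so 121 − 0.5Q = 6 and Q = 230.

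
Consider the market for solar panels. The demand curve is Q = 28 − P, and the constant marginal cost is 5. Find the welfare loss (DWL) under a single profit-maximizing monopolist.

Inverting demand: P = 28 − Q.
Competitive firms price at marginal cost: P = 5, giving Q = 23.
The monopolist equates marginal revenue to marginal cost: 28 − 2Q = 5, so Q = 11.5. From demand, P = 16.5.
DWL is the triangle between Q = 11.5 and Q = 23: ½·(23 − 11.5)·(16.5 − 5) = 66.125.

DWL = 66.125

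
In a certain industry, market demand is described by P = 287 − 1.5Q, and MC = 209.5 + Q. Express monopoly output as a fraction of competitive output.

A monopolist chooses Q where MR = MC. MR = 287 − 3Q; setting this equal to 209.5 + Q gives Q = 19.375 and P = 4127/16.
Competitive equilibrium sets price equal to marginal cost: 287 − 1.5Q = 209.5 + Q, so Q = 31 and P = 240.5.
Ratio Q_m/Q_c = 19.375/31 = 0.625.

Q_m/Q_c = 0.625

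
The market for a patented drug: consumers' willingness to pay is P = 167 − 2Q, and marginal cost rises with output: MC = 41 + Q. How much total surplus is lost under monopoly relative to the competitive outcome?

Competitive equilibrium sets price equal to marginal cost: 167 − 2Q = 41 + Q, so Q = 42 and P = 83.
The monopolist equates marginal revenue to marginal cost: 167 − 4Q = 41 + Q, so Q = 25.2. From demand, P = 116.6.
CS = ½·(167 − 83)·42 = 1764; PS = (83·42 − 41·42 − ½·1·42²) = 882; TS = 2646.
CS = ½·(167 − 116.6)·25.2 = 635.04; PS = (116.6·25.2 − 41·25.2 − ½·1·25.2²) = 1587.6; TS = 2222.64.
DWL = 2646 − 2222.64 = 423.36.

DWL = 423.36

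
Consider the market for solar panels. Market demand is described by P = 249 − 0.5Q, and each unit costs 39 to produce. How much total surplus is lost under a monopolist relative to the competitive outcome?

DWL = 11025

Perfect competition: P = MC = 39, so 249 − 0.5Q = 39 and Q = 420.
The monopolist equates marginal revenue to marginal cost: 249 − Q = 39, so Q = 210. From demand, P = 144.
DWL is the triangle between Q = 210 and Q = 420: ½·(420 − 210)·(144 − 39) = 11025.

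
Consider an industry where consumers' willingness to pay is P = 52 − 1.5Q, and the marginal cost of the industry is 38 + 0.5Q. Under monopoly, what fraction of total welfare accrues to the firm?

PS/TS = 0.7

Monopoly sets MR = MC: 52 − 3Q = 38 + 0.5Q ⇒ Q = 4, P = 52 − 1.5·4 = 46.
CS = ½·(52 − 46)·4 = 12.
PS = P·Q − VC(Q) = 46·4 − (38·4 + ½·0.5·4²) = 28.
Share captured = PS/TS = 28/40 = 0.7.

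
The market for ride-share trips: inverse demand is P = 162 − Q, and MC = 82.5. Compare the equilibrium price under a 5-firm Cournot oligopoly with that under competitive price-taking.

In a 5-firm Cournot equilibrium, symmetry and the first-order condition give q = (162 − 82.5)/(6) = 13.25. So Q = 66.25 and P = 95.75.
Under competition P = MC = 82.5, so Q = (162 − 82.5)/1 = 79.5.

Cournot: P = 95.75; Competition: P = 82.5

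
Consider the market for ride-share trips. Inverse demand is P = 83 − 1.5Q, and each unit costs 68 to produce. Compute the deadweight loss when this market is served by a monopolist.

DWL = 18.75

Under competition P = MC = 68, so Q = (83 − 68)/1.5 = 10.
The monopolist equates marginal revenue to marginal cost: 83 − 3Q = 68, so Q = 5. From demand, P = 75.5.
DWL is the triangle between Q = 5 and Q = 10: ½·(10 − 5)·(75.5 − 68) = 18.75.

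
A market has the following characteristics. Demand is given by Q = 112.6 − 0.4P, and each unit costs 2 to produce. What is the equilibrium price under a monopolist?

Inverting demand: P = 281.5 − 2.5Q.
A monopolist chooses Q where MR = MC. MR = 281.5 − 5Q; setting this equal to 2 gives Q = 55.9 and P = 141.75.

P = 141.75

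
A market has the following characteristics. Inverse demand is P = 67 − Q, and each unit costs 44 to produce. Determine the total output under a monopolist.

Monopoly sets MR = MC: 67 − 2Q = 44 ⇒ Q = 11.5, P = 67 − 11.5 = 55.5.

Q = 11.5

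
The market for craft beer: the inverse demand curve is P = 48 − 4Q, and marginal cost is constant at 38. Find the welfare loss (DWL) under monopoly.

Perfect competition: P = MC = 38, so 48 − 4Q = 38 and Q = 2.5.
Monopoly sets MR = MC: 48 − 8Q = 38 ⇒ Q = 1.25, P = 48 − 4·1.25 = 43.
DWL is the triangle between Q = 1.25 and Q = 2.5: ½·(2.5 − 1.25)·(43 − 38) = 3.125.

DWL = 3.125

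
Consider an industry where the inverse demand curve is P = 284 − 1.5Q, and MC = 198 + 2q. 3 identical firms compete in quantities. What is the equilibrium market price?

In a 3-firm Cournot equilibrium, symmetry and the first-order condition give q = (284 − 198)/(8) = 10.75. So Q = 32.25 and P = 235.625.

P = 235.625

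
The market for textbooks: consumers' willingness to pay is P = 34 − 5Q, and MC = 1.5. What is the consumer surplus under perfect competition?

CS = 105.625

Under competition P = MC = 1.5, so Q = (34 − 1.5)/5 = 6.5.
CS = ½·(34 − 1.5)·6.5 = 105.625.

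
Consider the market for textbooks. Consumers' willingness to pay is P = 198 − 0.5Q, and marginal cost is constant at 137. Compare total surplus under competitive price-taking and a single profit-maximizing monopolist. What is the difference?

Total surplus falls by 930.25

Competitive firms price at marginal cost: P = 137, giving Q = 122.
CS = ½·(198 − 137)·122 = 3721; PS = (137 − 137)·122 = 0; TS = 3721.
Monopoly sets MR = MC: 198 − Q = 137 ⇒ Q = 61, P = 198 − 0.5·61 = 167.5.
CS = ½·(198 − 167.5)·61 = 930.25; PS = (167.5 − 137)·61 = 1860.5; TS = 2790.75.
Change in total surplus: 2790.75 − 3721 = −930.25.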